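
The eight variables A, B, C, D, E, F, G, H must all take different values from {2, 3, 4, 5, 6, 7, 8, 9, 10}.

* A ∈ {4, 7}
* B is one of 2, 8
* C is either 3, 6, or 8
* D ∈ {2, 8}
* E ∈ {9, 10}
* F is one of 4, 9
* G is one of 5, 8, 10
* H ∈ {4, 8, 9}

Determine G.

5

B and D share exactly the 2 values {2, 8}; by pigeonhole those values go to them, so strike 2, 8 from C, G, H.
F and H share exactly the 2 values {4, 9}; by pigeonhole those values go to them, so strike 4, 9 from A, E.
A has just one choice, so A = 7.
E must be 10 (only option left). Eliminate 10 elsewhere: G.
So G = 5.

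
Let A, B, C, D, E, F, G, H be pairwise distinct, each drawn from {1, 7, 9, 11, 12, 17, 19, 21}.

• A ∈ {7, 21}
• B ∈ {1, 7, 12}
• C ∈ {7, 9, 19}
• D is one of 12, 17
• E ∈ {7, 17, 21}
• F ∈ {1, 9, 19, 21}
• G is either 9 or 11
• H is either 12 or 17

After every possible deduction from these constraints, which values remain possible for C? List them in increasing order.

9, 19

The 8 variables draw from only 8 values {1, 7, 9, 11, 12, 17, 19, 21}, so each is used; only G can be 11, hence G = 11.
D and H between them cover only {12, 17} — a naked pair. Remove those values from B, E.
The 2 variables A and E are confined to {7, 21}, which locks those values in; drop them from B, C, F.
That leaves B = 1. Strike 1 from F.
No further eliminations apply; C can still be any of 9, 19.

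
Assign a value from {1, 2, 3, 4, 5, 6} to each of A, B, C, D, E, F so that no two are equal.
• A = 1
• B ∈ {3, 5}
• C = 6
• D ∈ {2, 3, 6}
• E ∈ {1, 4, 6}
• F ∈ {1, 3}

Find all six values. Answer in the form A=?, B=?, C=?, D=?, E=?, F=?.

A's domain is down to {1}, so A = 1. Eliminate 1 elsewhere: E, F.
C must be 6 (only option left). So D, E can't be 6.
That leaves E = 4.
F must be 3 (only option left). So B, D can't be 3.
B must be 5 (only option left).
That leaves D = 2.

A=1, B=5, C=6, D=2, E=4, F=3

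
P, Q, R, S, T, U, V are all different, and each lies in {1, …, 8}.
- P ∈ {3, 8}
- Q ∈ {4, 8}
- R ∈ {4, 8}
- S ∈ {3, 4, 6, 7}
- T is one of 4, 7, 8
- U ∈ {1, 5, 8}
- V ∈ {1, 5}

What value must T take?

The 7 variables together cover exactly {1, 3, 4, 5, 6, 7, 8} — 7 values for 7 variables — and 6 appears only in S's list, so S = 6.
Among the 6 still-open variables, 3 fits only P (and all 6 values in {1, 3, 4, 5, 7, 8} must be used), so P = 3.
The 5 still-open variables draw from only 5 values {1, 4, 5, 7, 8}, so each is used; only T can be 7, hence T = 7.

7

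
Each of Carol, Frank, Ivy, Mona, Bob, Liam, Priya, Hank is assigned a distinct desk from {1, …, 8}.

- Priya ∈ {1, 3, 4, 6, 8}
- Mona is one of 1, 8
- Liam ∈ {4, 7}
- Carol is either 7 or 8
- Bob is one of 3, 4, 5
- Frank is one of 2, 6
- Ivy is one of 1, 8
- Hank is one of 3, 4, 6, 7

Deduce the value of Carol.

7

The 8 variables together cover exactly {1, 2, 3, 4, 5, 6, 7, 8} — 8 values for 8 variables — and 2 appears only in Frank's list, so Frank = 2.
Among the 7 still-open variables, 5 fits only Bob (and all 7 values in {1, 3, 4, 5, 6, 7, 8} must be used), so Bob = 5.
Ivy and Mona share exactly the 2 values {1, 8}; by pigeonhole those values go to them, so strike 1, 8 from Carol, Priya.
So Carol = 7.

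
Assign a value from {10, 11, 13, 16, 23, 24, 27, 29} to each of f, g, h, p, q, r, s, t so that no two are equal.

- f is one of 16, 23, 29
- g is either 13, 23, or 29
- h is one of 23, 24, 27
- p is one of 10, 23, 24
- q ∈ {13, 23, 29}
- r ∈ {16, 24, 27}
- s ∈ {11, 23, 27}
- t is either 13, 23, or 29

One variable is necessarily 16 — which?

f

The 8 variables together cover exactly {10, 11, 13, 16, 23, 24, 27, 29} — 8 values for 8 variables — and 10 appears only in p's list, so p = 10.
The 7 still-open variables together cover exactly {11, 13, 16, 23, 24, 27, 29} — 7 values for 7 variables — and 11 appears only in s's list, so s = 11.
g, q, t between them cover only {13, 23, 29} — a naked triple. Remove those values from f, h.
So 16 goes to f.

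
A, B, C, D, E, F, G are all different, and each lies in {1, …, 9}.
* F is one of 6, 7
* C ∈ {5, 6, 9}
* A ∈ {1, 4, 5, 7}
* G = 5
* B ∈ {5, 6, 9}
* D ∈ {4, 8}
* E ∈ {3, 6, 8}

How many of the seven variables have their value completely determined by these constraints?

2

G's domain is down to {5}, so G = 5. So A, B, C can't be 5.
The 2 variables B and C are confined to {6, 9}, which locks those values in; drop them from E, F.
F's domain is down to {7}, so F = 7. So A can't be 7.
Determined: F=7, G=5. The other variables each still have more than one consistent value. That makes 2.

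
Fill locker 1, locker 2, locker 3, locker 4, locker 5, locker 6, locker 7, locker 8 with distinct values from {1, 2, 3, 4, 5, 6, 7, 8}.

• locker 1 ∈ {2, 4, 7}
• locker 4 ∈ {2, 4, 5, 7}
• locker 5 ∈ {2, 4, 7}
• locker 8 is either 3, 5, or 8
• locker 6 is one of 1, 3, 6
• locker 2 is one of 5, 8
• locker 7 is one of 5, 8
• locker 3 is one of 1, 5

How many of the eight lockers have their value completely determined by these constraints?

Among the 8 variables, 6 fits only locker 6 (and all 8 values in {1, 2, 3, 4, 5, 6, 7, 8} must be used), so locker 6 = 6.
The 7 still-open variables draw from only 7 values {1, 2, 3, 4, 5, 7, 8}, so each is used; only locker 3 can be 1, hence locker 3 = 1.
Among the 6 still-open variables, 3 fits only locker 8 (and all 6 values in {2, 3, 4, 5, 7, 8} must be used), so locker 8 = 3.
locker 2 and locker 7 share exactly the 2 values {5, 8}; by pigeonhole those values go to them, so strike 5, 8 from locker 4.
Determined: locker 3=1, locker 6=6, locker 8=3. The other lockers each still have more than one consistent value. That makes 3.

3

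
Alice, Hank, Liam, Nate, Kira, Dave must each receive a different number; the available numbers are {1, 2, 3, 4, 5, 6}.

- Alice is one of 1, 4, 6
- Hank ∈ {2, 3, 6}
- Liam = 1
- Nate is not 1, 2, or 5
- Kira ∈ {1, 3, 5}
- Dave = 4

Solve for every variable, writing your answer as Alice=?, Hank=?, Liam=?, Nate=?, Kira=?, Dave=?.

Alice=6, Hank=2, Liam=1, Nate=3, Kira=5, Dave=4

Liam has just one choice, so Liam = 1. Eliminate 1 elsewhere: Alice, Kira.
Dave's domain is down to {4}, so Dave = 4. So Alice, Nate can't be 4.
Alice has just one choice, so Alice = 6. Strike 6 from Hank, Nate.
Nate must be 3 (only option left). So Hank, Kira can't be 3.
Kira must be 5 (only option left).
Hank's domain is down to {2}, so Hank = 2.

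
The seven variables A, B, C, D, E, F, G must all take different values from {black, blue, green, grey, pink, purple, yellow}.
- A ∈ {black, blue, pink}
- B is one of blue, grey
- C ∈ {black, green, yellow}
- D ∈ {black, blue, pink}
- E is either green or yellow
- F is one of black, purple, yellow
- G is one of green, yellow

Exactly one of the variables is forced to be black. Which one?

Among the 7 variables, grey fits only B (and all 7 values in {black, blue, green, grey, pink, purple, yellow} must be used), so B = grey.
The 6 still-open variables together cover exactly {black, blue, green, pink, purple, yellow} — 6 values for 6 variables — and purple appears only in F's list, so F = purple.
The 2 variables E and G are confined to {green, yellow}, which locks those values in; drop them from C.
So black goes to C.

C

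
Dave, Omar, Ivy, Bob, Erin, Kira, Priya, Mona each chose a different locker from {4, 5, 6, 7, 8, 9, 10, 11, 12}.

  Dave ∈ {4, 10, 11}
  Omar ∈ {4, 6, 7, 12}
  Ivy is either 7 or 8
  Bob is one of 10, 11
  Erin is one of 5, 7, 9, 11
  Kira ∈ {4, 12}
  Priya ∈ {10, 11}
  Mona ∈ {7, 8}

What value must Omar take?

The 2 variables Ivy and Mona are confined to {7, 8}, which locks those values in; drop them from Omar, Erin.
The 2 variables Bob and Priya are confined to {10, 11}, which locks those values in; drop them from Dave, Erin.
Dave has just one choice, so Dave = 4. Eliminate 4 elsewhere: Omar, Kira.
Kira has just one choice, so Kira = 12. So Omar can't be 12.
So Omar = 6.

6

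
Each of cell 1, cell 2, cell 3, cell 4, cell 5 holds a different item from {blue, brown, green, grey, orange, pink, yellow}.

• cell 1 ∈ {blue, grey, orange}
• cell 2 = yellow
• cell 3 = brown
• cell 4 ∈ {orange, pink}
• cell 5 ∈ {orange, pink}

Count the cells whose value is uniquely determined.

cell 2 must be yellow (only option left).
cell 3 has just one choice, so cell 3 = brown.
cell 4 and cell 5 share exactly the 2 values {orange, pink}; by pigeonhole those values go to them, so strike orange, pink from cell 1.
Determined: cell 2=yellow, cell 3=brown. The other cells each still have more than one consistent value. That makes 2.

2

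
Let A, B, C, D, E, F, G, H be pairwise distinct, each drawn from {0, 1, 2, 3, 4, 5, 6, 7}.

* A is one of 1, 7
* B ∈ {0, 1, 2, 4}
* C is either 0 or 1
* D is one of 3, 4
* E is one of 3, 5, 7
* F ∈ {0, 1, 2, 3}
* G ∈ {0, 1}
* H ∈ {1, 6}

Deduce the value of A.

7

Among the 8 variables, 5 fits only E (and all 8 values in {0, 1, 2, 3, 4, 5, 6, 7} must be used), so E = 5.
The 7 still-open variables draw from only 7 values {0, 1, 2, 3, 4, 6, 7}, so each is used; only H can be 6, hence H = 6.
Among the 6 still-open variables, 7 fits only A (and all 6 values in {0, 1, 2, 3, 4, 7} must be used), so A = 7.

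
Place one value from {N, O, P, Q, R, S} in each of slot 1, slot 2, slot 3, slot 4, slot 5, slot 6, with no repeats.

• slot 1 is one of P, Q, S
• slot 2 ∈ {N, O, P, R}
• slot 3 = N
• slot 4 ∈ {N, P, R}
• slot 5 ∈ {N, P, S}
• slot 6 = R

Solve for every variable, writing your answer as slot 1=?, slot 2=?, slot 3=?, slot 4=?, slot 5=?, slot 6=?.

slot 1=Q, slot 2=O, slot 3=N, slot 4=P, slot 5=S, slot 6=R

slot 3 has just one choice, so slot 3 = N. Remove N from slot 2, slot 4, slot 5.
slot 6's domain is down to {R}, so slot 6 = R. So slot 2, slot 4 can't be R.
slot 4's domain is down to {P}, so slot 4 = P. Remove P from slot 1, slot 2, slot 5.
slot 5 must be S (only option left). Eliminate S elsewhere: slot 1.
That leaves slot 1 = Q.
slot 2's domain is down to {O}, so slot 2 = O.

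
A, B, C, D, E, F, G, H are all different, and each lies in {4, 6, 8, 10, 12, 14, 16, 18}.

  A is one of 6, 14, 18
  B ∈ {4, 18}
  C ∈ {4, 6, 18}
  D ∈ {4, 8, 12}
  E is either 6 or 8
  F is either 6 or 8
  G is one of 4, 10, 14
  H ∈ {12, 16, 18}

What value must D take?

The 8 variables together cover exactly {4, 6, 8, 10, 12, 14, 16, 18} — 8 values for 8 variables — and 10 appears only in G's list, so G = 10.
The 7 still-open variables draw from only 7 values {4, 6, 8, 12, 14, 16, 18}, so each is used; only A can be 14, hence A = 14.
Among the 6 still-open variables, 16 fits only H (and all 6 values in {4, 6, 8, 12, 16, 18} must be used), so H = 16.
Among the 5 still-open variables, 12 fits only D (and all 5 values in {4, 6, 8, 12, 18} must be used), so D = 12.

12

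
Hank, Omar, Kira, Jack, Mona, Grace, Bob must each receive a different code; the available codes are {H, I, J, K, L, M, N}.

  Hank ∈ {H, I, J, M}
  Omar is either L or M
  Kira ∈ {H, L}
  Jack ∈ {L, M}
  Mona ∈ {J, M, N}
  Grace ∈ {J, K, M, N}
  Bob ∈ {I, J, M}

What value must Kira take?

H

Among the 7 variables, K fits only Grace (and all 7 values in {H, I, J, K, L, M, N} must be used), so Grace = K.
The 6 still-open variables draw from only 6 values {H, I, J, L, M, N}, so each is used; only Mona can be N, hence Mona = N.
The 2 variables Omar and Jack are confined to {L, M}, which locks those values in; drop them from Hank, Kira, Bob.
So Kira = H.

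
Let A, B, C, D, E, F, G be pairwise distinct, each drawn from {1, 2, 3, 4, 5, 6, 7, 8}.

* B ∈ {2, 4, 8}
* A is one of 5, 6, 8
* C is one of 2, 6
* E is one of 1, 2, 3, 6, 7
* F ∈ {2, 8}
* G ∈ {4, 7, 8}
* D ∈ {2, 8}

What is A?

D and F share exactly the 2 values {2, 8}; by pigeonhole those values go to them, so strike 2, 8 from A, B, C, E, G.
That leaves B = 4. Strike 4 from G.
C's domain is down to {6}, so C = 6. Strike 6 from A, E.
So A = 5.

5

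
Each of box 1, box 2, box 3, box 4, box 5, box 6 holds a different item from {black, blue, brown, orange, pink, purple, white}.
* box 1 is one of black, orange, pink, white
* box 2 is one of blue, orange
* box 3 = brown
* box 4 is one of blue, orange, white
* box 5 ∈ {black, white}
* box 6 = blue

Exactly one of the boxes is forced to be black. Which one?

box 3 must be brown (only option left).
box 6's domain is down to {blue}, so box 6 = blue. Strike blue from box 2, box 4.
That leaves box 2 = orange. So box 1, box 4 can't be orange.
box 4 must be white (only option left). Remove white from box 1, box 5.
So black goes to box 5.

box 5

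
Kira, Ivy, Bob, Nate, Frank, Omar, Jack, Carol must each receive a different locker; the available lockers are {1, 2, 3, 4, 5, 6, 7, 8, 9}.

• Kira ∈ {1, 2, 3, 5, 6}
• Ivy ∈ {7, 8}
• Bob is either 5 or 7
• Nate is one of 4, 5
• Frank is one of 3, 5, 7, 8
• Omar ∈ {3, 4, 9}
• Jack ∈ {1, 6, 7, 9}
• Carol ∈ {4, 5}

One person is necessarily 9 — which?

The 2 variables Nate and Carol are confined to {4, 5}, which locks those values in; drop them from Kira, Bob, Frank, Omar.
Bob must be 7 (only option left). Remove 7 from Ivy, Frank, Jack.
Ivy's domain is down to {8}, so Ivy = 8. Eliminate 8 elsewhere: Frank.
Frank must be 3 (only option left). Remove 3 from Kira, Omar.
So 9 goes to Omar.

Omar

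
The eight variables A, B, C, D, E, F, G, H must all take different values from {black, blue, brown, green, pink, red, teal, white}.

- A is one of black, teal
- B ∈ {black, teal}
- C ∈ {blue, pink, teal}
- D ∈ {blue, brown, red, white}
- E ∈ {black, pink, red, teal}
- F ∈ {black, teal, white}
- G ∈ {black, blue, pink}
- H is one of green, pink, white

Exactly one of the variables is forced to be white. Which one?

The 8 variables draw from only 8 values {black, blue, brown, green, pink, red, teal, white}, so each is used; only D can be brown, hence D = brown.
The 7 still-open variables together cover exactly {black, blue, green, pink, red, teal, white} — 7 values for 7 variables — and green appears only in H's list, so H = green.
The 6 still-open variables together cover exactly {black, blue, pink, red, teal, white} — 6 values for 6 variables — and red appears only in E's list, so E = red.
The 5 still-open variables draw from only 5 values {black, blue, pink, teal, white}, so each is used; only F can be white, hence F = white.

F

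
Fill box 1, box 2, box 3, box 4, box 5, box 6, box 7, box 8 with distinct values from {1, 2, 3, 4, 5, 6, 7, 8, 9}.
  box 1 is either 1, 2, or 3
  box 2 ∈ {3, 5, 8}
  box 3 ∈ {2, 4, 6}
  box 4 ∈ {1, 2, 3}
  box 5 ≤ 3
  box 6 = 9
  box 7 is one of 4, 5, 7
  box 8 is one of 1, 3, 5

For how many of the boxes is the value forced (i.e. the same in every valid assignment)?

3

box 6 has just one choice, so box 6 = 9.
box 1, box 4, box 5 between them cover only {1, 2, 3} — a naked triple. Remove those values from box 2, box 3, box 8.
That leaves box 8 = 5. Eliminate 5 elsewhere: box 2, box 7.
box 2 must be 8 (only option left).
Determined: box 2=8, box 6=9, box 8=5. The other boxes each still have more than one consistent value. That makes 3.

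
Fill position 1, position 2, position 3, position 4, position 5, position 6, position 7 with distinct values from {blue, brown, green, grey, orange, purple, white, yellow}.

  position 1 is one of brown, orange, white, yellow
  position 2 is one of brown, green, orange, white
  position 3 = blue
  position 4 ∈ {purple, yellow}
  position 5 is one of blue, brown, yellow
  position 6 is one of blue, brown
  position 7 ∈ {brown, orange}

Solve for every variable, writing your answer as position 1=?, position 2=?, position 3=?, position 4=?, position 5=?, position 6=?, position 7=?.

position 3 has just one choice, so position 3 = blue. Remove blue from position 5, position 6.
position 6 must be brown (only option left). Strike brown from position 1, position 2, position 5, position 7.
position 7's domain is down to {orange}, so position 7 = orange. Eliminate orange elsewhere: position 1, position 2.
position 5's domain is down to {yellow}, so position 5 = yellow. Eliminate yellow elsewhere: position 1, position 4.
position 1 must be white (only option left). Remove white from position 2.
position 2 has just one choice, so position 2 = green.
That leaves position 4 = purple.

position 1=white, position 2=green, position 3=blue, position 4=purple, position 5=yellow, position 6=brown, position 7=orange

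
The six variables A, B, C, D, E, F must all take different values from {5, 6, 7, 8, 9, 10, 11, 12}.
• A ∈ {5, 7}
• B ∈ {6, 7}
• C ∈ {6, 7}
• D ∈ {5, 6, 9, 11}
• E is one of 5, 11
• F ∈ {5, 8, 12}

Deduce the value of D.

The 2 variables B and C are confined to {6, 7}, which locks those values in; drop them from A, D.
That leaves A = 5. So D, E, F can't be 5.
E must be 11 (only option left). Strike 11 from D.
So D = 9.

9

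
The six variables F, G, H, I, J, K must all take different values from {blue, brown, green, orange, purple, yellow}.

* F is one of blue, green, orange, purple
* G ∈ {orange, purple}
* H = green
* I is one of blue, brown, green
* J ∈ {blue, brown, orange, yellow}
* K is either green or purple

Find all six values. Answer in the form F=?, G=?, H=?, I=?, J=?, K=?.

F=blue, G=orange, H=green, I=brown, J=yellow, K=purple

H has just one choice, so H = green. Remove green from F, I, K.
K's domain is down to {purple}, so K = purple. Remove purple from F, G.
That leaves G = orange. Strike orange from F, J.
F has just one choice, so F = blue. So I, J can't be blue.
That leaves I = brown. Remove brown from J.
J's domain is down to {yellow}, so J = yellow.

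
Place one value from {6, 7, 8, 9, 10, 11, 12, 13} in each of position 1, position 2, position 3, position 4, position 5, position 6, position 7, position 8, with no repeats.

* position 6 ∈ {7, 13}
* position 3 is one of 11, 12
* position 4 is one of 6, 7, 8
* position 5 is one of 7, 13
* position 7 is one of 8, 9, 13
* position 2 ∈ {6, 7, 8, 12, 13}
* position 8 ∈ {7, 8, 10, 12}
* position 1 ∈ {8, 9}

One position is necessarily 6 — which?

The 8 variables together cover exactly {6, 7, 8, 9, 10, 11, 12, 13} — 8 values for 8 variables — and 10 appears only in position 8's list, so position 8 = 10.
The 7 still-open variables draw from only 7 values {6, 7, 8, 9, 11, 12, 13}, so each is used; only position 3 can be 11, hence position 3 = 11.
The 6 still-open variables together cover exactly {6, 7, 8, 9, 12, 13} — 6 values for 6 variables — and 12 appears only in position 2's list, so position 2 = 12.
The 5 still-open variables together cover exactly {6, 7, 8, 9, 13} — 5 values for 5 variables — and 6 appears only in position 4's list, so position 4 = 6.

position 4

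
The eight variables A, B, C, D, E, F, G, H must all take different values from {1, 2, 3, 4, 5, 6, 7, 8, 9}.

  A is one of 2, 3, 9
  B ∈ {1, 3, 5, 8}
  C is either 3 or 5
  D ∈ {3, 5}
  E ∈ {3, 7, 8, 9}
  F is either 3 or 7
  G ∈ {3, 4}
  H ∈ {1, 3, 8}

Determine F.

Among the 8 variables, 2 fits only A (and all 8 values in {1, 2, 3, 4, 5, 7, 8, 9} must be used), so A = 2.
Among the 7 still-open variables, 4 fits only G (and all 7 values in {1, 3, 4, 5, 7, 8, 9} must be used), so G = 4.
The 6 still-open variables draw from only 6 values {1, 3, 5, 7, 8, 9}, so each is used; only E can be 9, hence E = 9.
Among the 5 still-open variables, 7 fits only F (and all 5 values in {1, 3, 5, 7, 8} must be used), so F = 7.

7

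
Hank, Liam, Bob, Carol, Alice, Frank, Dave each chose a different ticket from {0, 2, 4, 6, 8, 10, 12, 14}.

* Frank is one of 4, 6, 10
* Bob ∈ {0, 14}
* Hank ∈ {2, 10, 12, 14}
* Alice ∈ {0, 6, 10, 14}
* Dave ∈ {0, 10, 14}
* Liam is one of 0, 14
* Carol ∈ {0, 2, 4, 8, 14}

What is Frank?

4

Liam and Bob share exactly the 2 values {0, 14}; by pigeonhole those values go to them, so strike 0, 14 from Hank, Carol, Alice, Dave.
That leaves Dave = 10. Remove 10 from Hank, Alice, Frank.
Alice must be 6 (only option left). So Frank can't be 6.
So Frank = 4.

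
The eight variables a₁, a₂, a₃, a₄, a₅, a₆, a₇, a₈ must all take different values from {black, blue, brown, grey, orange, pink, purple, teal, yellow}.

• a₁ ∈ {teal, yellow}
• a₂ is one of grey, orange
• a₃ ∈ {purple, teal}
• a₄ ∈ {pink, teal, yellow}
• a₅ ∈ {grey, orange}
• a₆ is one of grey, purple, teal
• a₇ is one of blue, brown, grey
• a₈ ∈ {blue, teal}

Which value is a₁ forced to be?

The 8 variables draw from only 8 values {blue, brown, grey, orange, pink, purple, teal, yellow}, so each is used; only a₇ can be brown, hence a₇ = brown.
The 7 still-open variables draw from only 7 values {blue, grey, orange, pink, purple, teal, yellow}, so each is used; only a₈ can be blue, hence a₈ = blue.
The 6 still-open variables draw from only 6 values {grey, orange, pink, purple, teal, yellow}, so each is used; only a₄ can be pink, hence a₄ = pink.
The 5 still-open variables together cover exactly {grey, orange, purple, teal, yellow} — 5 values for 5 variables — and yellow appears only in a₁'s list, so a₁ = yellow.

yellow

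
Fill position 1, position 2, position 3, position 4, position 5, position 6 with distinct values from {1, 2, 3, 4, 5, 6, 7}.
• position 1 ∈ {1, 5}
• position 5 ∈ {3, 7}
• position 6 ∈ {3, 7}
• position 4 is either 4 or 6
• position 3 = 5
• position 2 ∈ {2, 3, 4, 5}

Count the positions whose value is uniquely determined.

position 3's domain is down to {5}, so position 3 = 5. Remove 5 from position 1, position 2.
position 1's domain is down to {1}, so position 1 = 1.
position 5 and position 6 between them cover only {3, 7} — a naked pair. Remove those values from position 2.
Determined: position 1=1, position 3=5. The other positions each still have more than one consistent value. That makes 2.

2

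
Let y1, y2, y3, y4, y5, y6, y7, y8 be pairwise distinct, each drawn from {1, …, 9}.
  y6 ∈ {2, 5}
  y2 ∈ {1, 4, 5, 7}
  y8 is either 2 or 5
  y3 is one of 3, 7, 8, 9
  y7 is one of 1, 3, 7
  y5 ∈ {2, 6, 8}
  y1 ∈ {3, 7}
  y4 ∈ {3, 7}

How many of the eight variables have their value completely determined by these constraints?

y1 and y4 between them cover only {3, 7} — a naked pair. Remove those values from y2, y3, y7.
y7 has just one choice, so y7 = 1. Strike 1 from y2.
The 2 variables y6 and y8 are confined to {2, 5}, which locks those values in; drop them from y2, y5.
That leaves y2 = 4.
Determined: y2=4, y7=1. The other variables each still have more than one consistent value. That makes 2.

2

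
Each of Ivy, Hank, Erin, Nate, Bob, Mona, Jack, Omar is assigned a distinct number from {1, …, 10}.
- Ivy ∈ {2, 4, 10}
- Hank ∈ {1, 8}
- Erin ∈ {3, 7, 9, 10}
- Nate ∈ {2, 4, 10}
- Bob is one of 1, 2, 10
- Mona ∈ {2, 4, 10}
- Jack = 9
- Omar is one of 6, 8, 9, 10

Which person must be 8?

Hank

Jack's domain is down to {9}, so Jack = 9. Strike 9 from Erin, Omar.
Ivy, Nate, Mona between them cover only {2, 4, 10} — a naked triple. Remove those values from Erin, Bob, Omar.
Bob has just one choice, so Bob = 1. Strike 1 from Hank.
So 8 goes to Hank.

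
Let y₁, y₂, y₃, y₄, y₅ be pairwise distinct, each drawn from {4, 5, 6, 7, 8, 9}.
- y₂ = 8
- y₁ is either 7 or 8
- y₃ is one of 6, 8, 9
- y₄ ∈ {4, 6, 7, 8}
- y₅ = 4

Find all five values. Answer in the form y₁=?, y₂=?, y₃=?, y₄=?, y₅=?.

y₁=7, y₂=8, y₃=9, y₄=6, y₅=4

y₂ must be 8 (only option left). Eliminate 8 elsewhere: y₁, y₃, y₄.
y₅'s domain is down to {4}, so y₅ = 4. So y₄ can't be 4.
That leaves y₁ = 7. So y₄ can't be 7.
y₄ must be 6 (only option left). Remove 6 from y₃.
y₃ must be 9 (only option left).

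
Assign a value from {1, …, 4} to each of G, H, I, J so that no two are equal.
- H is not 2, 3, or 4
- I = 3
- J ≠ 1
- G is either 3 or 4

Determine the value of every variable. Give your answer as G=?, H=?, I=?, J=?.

G=4, H=1, I=3, J=2

H must be 1 (only option left).
I has just one choice, so I = 3. Strike 3 from G, J.
G must be 4 (only option left). Strike 4 from J.
J must be 2 (only option left).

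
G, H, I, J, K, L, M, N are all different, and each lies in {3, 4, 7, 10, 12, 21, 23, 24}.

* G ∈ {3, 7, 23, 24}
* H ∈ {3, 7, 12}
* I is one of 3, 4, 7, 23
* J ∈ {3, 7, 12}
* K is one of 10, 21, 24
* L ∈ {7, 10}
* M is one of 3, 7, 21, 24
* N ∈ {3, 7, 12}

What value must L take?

The 8 variables together cover exactly {3, 4, 7, 10, 12, 21, 23, 24} — 8 values for 8 variables — and 4 appears only in I's list, so I = 4.
The 7 still-open variables draw from only 7 values {3, 7, 10, 12, 21, 23, 24}, so each is used; only G can be 23, hence G = 23.
H, J, N between them cover only {3, 7, 12} — a naked triple. Remove those values from L, M.
So L = 10.

10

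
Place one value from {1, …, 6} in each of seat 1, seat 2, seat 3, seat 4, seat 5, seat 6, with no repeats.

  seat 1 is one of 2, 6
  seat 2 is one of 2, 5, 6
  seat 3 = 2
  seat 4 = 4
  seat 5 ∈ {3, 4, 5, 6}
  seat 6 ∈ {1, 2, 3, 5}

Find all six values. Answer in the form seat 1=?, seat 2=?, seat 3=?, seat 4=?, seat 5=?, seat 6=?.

seat 3 has just one choice, so seat 3 = 2. Remove 2 from seat 1, seat 2, seat 6.
seat 4 has just one choice, so seat 4 = 4. Strike 4 from seat 5.
seat 1's domain is down to {6}, so seat 1 = 6. Eliminate 6 elsewhere: seat 2, seat 5.
seat 2 has just one choice, so seat 2 = 5. Remove 5 from seat 5, seat 6.
seat 5 has just one choice, so seat 5 = 3. Eliminate 3 elsewhere: seat 6.
seat 6's domain is down to {1}, so seat 6 = 1.

seat 1=6, seat 2=5, seat 3=2, seat 4=4, seat 5=3, seat 6=1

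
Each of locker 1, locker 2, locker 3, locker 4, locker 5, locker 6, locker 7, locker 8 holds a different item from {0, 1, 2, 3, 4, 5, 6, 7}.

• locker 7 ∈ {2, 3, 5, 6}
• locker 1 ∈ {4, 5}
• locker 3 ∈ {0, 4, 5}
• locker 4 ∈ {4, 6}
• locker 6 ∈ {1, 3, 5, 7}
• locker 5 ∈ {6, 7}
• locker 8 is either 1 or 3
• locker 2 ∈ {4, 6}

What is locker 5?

Among the 8 variables, 0 fits only locker 3 (and all 8 values in {0, 1, 2, 3, 4, 5, 6, 7} must be used), so locker 3 = 0.
The 7 still-open variables together cover exactly {1, 2, 3, 4, 5, 6, 7} — 7 values for 7 variables — and 2 appears only in locker 7's list, so locker 7 = 2.
locker 2 and locker 4 between them cover only {4, 6} — a naked pair. Remove those values from locker 1, locker 5.
So locker 5 = 7.

7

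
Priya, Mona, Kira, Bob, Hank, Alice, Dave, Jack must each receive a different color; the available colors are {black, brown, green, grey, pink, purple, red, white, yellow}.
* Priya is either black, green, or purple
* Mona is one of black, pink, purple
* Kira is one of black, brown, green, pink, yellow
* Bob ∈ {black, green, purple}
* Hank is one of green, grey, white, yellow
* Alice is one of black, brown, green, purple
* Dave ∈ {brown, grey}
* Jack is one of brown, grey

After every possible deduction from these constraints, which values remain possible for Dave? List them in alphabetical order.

brown, grey

The 8 variables together cover exactly {black, brown, green, grey, pink, purple, white, yellow} — 8 values for 8 variables — and white appears only in Hank's list, so Hank = white.
The 7 still-open variables draw from only 7 values {black, brown, green, grey, pink, purple, yellow}, so each is used; only Kira can be yellow, hence Kira = yellow.
The 6 still-open variables together cover exactly {black, brown, green, grey, pink, purple} — 6 values for 6 variables — and pink appears only in Mona's list, so Mona = pink.
Dave and Jack between them cover only {brown, grey} — a naked pair. Remove those values from Alice.
No further eliminations apply; Dave can still be any of brown, grey.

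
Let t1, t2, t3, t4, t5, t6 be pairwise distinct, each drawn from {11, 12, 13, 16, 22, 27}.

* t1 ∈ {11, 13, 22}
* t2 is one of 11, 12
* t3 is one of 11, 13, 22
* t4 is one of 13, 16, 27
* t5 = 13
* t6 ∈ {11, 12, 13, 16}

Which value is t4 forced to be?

27

t5 has just one choice, so t5 = 13. So t1, t3, t4, t6 can't be 13.
Among the 5 still-open variables, 27 fits only t4 (and all 5 values in {11, 12, 16, 22, 27} must be used), so t4 = 27.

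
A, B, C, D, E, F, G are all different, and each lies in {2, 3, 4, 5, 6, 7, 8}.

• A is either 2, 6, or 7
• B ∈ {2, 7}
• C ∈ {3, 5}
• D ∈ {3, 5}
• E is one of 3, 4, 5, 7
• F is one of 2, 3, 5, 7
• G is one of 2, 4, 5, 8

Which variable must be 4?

The 7 variables draw from only 7 values {2, 3, 4, 5, 6, 7, 8}, so each is used; only A can be 6, hence A = 6.
The 6 still-open variables together cover exactly {2, 3, 4, 5, 7, 8} — 6 values for 6 variables — and 8 appears only in G's list, so G = 8.
The 5 still-open variables draw from only 5 values {2, 3, 4, 5, 7}, so each is used; only E can be 4, hence E = 4.

E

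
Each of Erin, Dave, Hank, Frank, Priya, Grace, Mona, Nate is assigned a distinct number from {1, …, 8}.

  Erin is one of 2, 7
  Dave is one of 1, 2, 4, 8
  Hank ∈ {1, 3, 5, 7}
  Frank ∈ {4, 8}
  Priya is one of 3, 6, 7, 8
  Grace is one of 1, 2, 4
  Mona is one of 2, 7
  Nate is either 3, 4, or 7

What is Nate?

3

Among the 8 variables, 5 fits only Hank (and all 8 values in {1, 2, 3, 4, 5, 6, 7, 8} must be used), so Hank = 5.
Among the 7 still-open variables, 6 fits only Priya (and all 7 values in {1, 2, 3, 4, 6, 7, 8} must be used), so Priya = 6.
The 6 still-open variables draw from only 6 values {1, 2, 3, 4, 7, 8}, so each is used; only Nate can be 3, hence Nate = 3.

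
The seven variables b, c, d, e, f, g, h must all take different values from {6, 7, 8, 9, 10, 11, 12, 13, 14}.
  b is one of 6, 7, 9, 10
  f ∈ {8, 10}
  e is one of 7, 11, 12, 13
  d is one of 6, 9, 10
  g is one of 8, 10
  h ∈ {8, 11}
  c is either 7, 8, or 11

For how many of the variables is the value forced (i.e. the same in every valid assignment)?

The 2 variables f and g are confined to {8, 10}, which locks those values in; drop them from b, c, d, h.
h's domain is down to {11}, so h = 11. Eliminate 11 elsewhere: c, e.
c has just one choice, so c = 7. Strike 7 from b, e.
Determined: c=7, h=11. The other variables each still have more than one consistent value. That makes 2.

2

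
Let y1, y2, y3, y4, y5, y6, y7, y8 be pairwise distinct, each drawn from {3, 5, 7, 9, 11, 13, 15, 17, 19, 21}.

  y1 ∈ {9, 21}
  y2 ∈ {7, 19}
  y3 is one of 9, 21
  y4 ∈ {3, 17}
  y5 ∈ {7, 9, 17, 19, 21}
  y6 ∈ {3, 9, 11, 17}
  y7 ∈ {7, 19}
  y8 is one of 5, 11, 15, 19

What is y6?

y1 and y3 between them cover only {9, 21} — a naked pair. Remove those values from y5, y6.
y2 and y7 share exactly the 2 values {7, 19}; by pigeonhole those values go to them, so strike 7, 19 from y5, y8.
y5 must be 17 (only option left). Strike 17 from y4, y6.
y4 must be 3 (only option left). Remove 3 from y6.
So y6 = 11.

11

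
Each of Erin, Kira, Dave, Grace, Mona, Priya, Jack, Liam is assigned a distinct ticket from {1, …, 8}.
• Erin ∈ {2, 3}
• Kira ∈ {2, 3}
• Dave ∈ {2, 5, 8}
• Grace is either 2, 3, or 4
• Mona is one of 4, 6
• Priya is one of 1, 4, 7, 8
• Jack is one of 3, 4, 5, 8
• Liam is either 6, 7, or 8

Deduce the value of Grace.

Among the 8 variables, 1 fits only Priya (and all 8 values in {1, 2, 3, 4, 5, 6, 7, 8} must be used), so Priya = 1.
The 7 still-open variables together cover exactly {2, 3, 4, 5, 6, 7, 8} — 7 values for 7 variables — and 7 appears only in Liam's list, so Liam = 7.
The 6 still-open variables together cover exactly {2, 3, 4, 5, 6, 8} — 6 values for 6 variables — and 6 appears only in Mona's list, so Mona = 6.
Erin and Kira between them cover only {2, 3} — a naked pair. Remove those values from Dave, Grace, Jack.
So Grace = 4.

4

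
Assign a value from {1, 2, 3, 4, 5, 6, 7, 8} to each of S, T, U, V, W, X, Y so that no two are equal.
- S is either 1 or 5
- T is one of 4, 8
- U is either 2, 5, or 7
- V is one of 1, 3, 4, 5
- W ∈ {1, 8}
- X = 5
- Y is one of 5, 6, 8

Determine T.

4

X has just one choice, so X = 5. Eliminate 5 elsewhere: S, U, V, Y.
S must be 1 (only option left). Eliminate 1 elsewhere: V, W.
W has just one choice, so W = 8. Strike 8 from T, Y.
So T = 4.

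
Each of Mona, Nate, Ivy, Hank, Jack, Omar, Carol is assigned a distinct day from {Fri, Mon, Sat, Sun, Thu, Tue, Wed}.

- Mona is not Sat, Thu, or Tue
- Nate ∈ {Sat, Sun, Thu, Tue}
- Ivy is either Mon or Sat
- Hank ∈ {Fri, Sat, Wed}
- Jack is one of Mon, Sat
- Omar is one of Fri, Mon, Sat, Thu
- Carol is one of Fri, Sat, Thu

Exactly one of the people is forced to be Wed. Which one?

Hank

The 7 variables draw from only 7 values {Fri, Mon, Sat, Sun, Thu, Tue, Wed}, so each is used; only Nate can be Tue, hence Nate = Tue.
The 6 still-open variables draw from only 6 values {Fri, Mon, Sat, Sun, Thu, Wed}, so each is used; only Mona can be Sun, hence Mona = Sun.
Among the 5 still-open variables, Wed fits only Hank (and all 5 values in {Fri, Mon, Sat, Thu, Wed} must be used), so Hank = Wed.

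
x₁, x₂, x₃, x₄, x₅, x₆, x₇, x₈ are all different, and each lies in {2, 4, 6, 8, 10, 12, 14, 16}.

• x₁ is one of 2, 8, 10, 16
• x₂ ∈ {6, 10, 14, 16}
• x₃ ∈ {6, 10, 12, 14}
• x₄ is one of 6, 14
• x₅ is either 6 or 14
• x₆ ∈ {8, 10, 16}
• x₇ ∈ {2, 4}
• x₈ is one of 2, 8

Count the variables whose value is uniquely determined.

2

The 8 variables draw from only 8 values {2, 4, 6, 8, 10, 12, 14, 16}, so each is used; only x₇ can be 4, hence x₇ = 4.
The 7 still-open variables together cover exactly {2, 6, 8, 10, 12, 14, 16} — 7 values for 7 variables — and 12 appears only in x₃'s list, so x₃ = 12.
The 2 variables x₄ and x₅ are confined to {6, 14}, which locks those values in; drop them from x₂.
Determined: x₃=12, x₇=4. The other variables each still have more than one consistent value. That makes 2.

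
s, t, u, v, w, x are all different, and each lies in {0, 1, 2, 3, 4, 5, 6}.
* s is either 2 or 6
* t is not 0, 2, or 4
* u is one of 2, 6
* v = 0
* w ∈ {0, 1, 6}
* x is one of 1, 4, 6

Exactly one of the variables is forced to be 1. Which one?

v's domain is down to {0}, so v = 0. Eliminate 0 elsewhere: w.
s and u between them cover only {2, 6} — a naked pair. Remove those values from t, w, x.
So 1 goes to w.

w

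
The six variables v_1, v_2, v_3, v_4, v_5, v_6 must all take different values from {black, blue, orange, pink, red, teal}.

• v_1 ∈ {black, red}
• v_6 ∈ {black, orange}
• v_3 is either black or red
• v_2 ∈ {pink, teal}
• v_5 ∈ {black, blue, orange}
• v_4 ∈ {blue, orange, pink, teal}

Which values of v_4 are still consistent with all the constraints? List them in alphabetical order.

The 2 variables v_1 and v_3 are confined to {black, red}, which locks those values in; drop them from v_5, v_6.
That leaves v_6 = orange. So v_4, v_5 can't be orange.
v_5's domain is down to {blue}, so v_5 = blue. Eliminate blue elsewhere: v_4.
No further eliminations apply; v_4 can still be any of pink, teal.

pink, teal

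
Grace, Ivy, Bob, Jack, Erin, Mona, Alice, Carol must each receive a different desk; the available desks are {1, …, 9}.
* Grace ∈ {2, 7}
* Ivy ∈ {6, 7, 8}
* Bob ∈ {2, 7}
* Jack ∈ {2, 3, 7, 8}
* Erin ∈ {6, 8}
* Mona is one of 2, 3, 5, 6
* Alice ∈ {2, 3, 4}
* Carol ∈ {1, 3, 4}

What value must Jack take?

Among the 8 variables, 1 fits only Carol (and all 8 values in {1, 2, 3, 4, 5, 6, 7, 8} must be used), so Carol = 1.
Among the 7 still-open variables, 4 fits only Alice (and all 7 values in {2, 3, 4, 5, 6, 7, 8} must be used), so Alice = 4.
Among the 6 still-open variables, 5 fits only Mona (and all 6 values in {2, 3, 5, 6, 7, 8} must be used), so Mona = 5.
Among the 5 still-open variables, 3 fits only Jack (and all 5 values in {2, 3, 6, 7, 8} must be used), so Jack = 3.

3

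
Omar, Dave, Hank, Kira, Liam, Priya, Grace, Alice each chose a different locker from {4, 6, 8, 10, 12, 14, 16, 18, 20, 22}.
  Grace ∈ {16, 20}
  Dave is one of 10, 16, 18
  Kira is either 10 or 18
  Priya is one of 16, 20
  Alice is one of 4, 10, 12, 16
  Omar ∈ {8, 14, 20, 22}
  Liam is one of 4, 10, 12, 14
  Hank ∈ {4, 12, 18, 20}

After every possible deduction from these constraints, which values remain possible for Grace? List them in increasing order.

16, 20

The 2 variables Priya and Grace are confined to {16, 20}, which locks those values in; drop them from Omar, Dave, Hank, Alice.
The 2 variables Dave and Kira are confined to {10, 18}, which locks those values in; drop them from Hank, Liam, Alice.
The 2 variables Hank and Alice are confined to {4, 12}, which locks those values in; drop them from Liam.
Liam must be 14 (only option left). Strike 14 from Omar.
No further eliminations apply; Grace can still be any of 16, 20.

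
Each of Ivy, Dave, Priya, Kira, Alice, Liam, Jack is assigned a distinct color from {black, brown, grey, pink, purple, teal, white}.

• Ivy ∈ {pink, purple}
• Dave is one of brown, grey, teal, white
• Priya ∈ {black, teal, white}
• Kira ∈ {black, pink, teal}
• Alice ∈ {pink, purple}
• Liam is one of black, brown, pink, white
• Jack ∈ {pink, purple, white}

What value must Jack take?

white

The 7 variables draw from only 7 values {black, brown, grey, pink, purple, teal, white}, so each is used; only Dave can be grey, hence Dave = grey.
The 6 still-open variables together cover exactly {black, brown, pink, purple, teal, white} — 6 values for 6 variables — and brown appears only in Liam's list, so Liam = brown.
The 2 variables Ivy and Alice are confined to {pink, purple}, which locks those values in; drop them from Kira, Jack.
So Jack = white.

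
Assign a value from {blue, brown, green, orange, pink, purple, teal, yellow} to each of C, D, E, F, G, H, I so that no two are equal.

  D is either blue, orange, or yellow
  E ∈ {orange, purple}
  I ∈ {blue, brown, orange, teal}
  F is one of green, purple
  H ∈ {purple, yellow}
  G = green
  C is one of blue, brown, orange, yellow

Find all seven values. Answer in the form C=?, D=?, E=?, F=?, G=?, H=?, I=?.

G's domain is down to {green}, so G = green. So F can't be green.
F must be purple (only option left). So E, H can't be purple.
H must be yellow (only option left). Eliminate yellow elsewhere: C, D.
E has just one choice, so E = orange. Remove orange from C, D, I.
D's domain is down to {blue}, so D = blue. Remove blue from C, I.
C has just one choice, so C = brown. Remove brown from I.
I must be teal (only option left).

C=brown, D=blue, E=orange, F=purple, G=green, H=yellow, I=teal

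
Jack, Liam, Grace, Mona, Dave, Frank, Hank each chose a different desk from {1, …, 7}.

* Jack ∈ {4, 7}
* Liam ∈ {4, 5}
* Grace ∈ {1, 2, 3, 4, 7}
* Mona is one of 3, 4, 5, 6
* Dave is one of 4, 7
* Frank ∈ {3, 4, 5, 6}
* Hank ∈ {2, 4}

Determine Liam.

Among the 7 variables, 1 fits only Grace (and all 7 values in {1, 2, 3, 4, 5, 6, 7} must be used), so Grace = 1.
The 6 still-open variables together cover exactly {2, 3, 4, 5, 6, 7} — 6 values for 6 variables — and 2 appears only in Hank's list, so Hank = 2.
Jack and Dave between them cover only {4, 7} — a naked pair. Remove those values from Liam, Mona, Frank.
So Liam = 5.

5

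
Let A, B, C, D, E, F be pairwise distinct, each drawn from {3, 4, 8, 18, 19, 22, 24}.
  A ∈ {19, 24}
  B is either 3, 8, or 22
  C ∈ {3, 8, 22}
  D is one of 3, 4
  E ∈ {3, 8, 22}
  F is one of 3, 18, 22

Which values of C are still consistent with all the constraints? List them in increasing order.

The 3 variables B, C, E are confined to {3, 8, 22}, which locks those values in; drop them from D, F.
D's domain is down to {4}, so D = 4.
That leaves F = 18.
No further eliminations apply; C can still be any of 3, 8, 22.

3, 8, 22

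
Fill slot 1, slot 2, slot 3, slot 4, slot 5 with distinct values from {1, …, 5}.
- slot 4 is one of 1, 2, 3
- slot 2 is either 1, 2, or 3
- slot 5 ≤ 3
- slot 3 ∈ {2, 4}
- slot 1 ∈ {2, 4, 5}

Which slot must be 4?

The 5 variables draw from only 5 values {1, 2, 3, 4, 5}, so each is used; only slot 1 can be 5, hence slot 1 = 5.
The 4 still-open variables draw from only 4 values {1, 2, 3, 4}, so each is used; only slot 3 can be 4, hence slot 3 = 4.

slot 3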